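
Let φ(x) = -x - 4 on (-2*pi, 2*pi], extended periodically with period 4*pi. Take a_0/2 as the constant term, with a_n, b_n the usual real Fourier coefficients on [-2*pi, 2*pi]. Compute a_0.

-8

a_0 = (1/(2*pi)) ∫_{-2*pi}^{2*pi} φ(x) dx = (1/(2*pi)) · (-16*pi) = -8.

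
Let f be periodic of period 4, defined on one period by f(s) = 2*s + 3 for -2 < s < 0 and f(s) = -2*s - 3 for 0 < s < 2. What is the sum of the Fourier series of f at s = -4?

s = -4 differs from s = 0 by -1 full period(s), and the series is 4-periodic.
At s = 0 the one-sided limits are f(0^-) = 3 and f(0^+) = -3.
By Dirichlet's theorem the series converges to their average, [(3) + (-3)]/2 = 0.

0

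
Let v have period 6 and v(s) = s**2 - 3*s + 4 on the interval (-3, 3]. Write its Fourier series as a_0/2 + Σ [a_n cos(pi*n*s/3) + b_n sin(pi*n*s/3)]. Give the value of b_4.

9/(2*pi)

b_4 = 1/3 ∫_{-3}^{3} v(s) sin(4*pi*s/3) ds.
Integrating by parts twice (tabular method), an antiderivative of (s**2 - 3*s + 4) sin(4*pi*s/3) is -3*s**2*cos(4*pi*s/3)/(4*pi) + 9*s*sin(4*pi*s/3)/(8*pi**2) + 9*s*cos(4*pi*s/3)/(4*pi) - 27*sin(4*pi*s/3)/(16*pi**2) - 3*cos(4*pi*s/3)/pi + 27*cos(4*pi*s/3)/(32*pi**3); evaluating from -3 to 3: ∫_{-3}^{3} (s**2 - 3*s + 4) sin(4*pi*s/3) ds = (-3/pi + 27/(32*pi**3)) - (3*(9 - 176*pi**2)/(32*pi**3)) = 27/(2*pi).
Hence b_4 = (1/3)·(27/(2*pi)) = 9/(2*pi).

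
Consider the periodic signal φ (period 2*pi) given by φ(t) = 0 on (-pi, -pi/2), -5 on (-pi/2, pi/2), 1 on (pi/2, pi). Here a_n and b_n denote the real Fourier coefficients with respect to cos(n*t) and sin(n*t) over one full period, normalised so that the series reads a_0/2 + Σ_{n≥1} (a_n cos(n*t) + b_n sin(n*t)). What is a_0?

-9/2

a_0 = 1/pi ∫_{-pi}^{pi} φ(t) dt = 1/pi · (-9*pi/2) = -9/2.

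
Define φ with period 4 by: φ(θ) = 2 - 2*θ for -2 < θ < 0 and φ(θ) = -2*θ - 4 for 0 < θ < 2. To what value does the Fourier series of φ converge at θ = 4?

-1

θ = 4 differs from θ = 0 by 1 full period(s), and the series is 4-periodic.
At θ = 0 the one-sided limits are φ(0^-) = 2 and φ(0^+) = -4.
By Dirichlet's theorem the series converges to their average, [(2) + (-4)]/2 = -1.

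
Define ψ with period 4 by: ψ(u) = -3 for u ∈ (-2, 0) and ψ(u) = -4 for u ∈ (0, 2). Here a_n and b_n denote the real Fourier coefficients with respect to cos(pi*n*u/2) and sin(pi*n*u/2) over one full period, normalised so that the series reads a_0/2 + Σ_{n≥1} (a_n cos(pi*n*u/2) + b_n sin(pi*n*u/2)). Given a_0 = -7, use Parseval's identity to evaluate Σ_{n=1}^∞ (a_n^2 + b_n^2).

1/2

Parseval: a_0^2/2 + Σ_{n≥1} (a_n^2+b_n^2) = 1/2 ∫_{-2}^{2} ψ(u)^2 du = 25.
Subtract a_0^2/2 = 49/2: Σ (a_n^2+b_n^2) = 1/2.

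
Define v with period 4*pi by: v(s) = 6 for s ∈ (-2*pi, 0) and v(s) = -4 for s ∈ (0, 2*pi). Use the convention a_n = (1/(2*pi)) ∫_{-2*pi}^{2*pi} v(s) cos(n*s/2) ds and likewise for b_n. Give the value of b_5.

b_5 = (1/(2*pi)) ∫_{-2*pi}^{2*pi} v(s) sin(5*s/2) ds.
Split the integral at the breakpoints.
Directly, an antiderivative of (6) sin(5*s/2) is -12*cos(5*s/2)/5; evaluating from -2*pi to 0: ∫_{-2*pi}^{0} (6) sin(5*s/2) ds = (-12/5) - (12/5) = -24/5.
Directly, an antiderivative of (-4) sin(5*s/2) is 8*cos(5*s/2)/5; evaluating from 0 to 2*pi: ∫_{0}^{2*pi} (-4) sin(5*s/2) ds = (-8/5) - (8/5) = -16/5.
Summing the pieces and multiplying by (1/(2*pi)) gives b_5 = -4/pi.

-4/pi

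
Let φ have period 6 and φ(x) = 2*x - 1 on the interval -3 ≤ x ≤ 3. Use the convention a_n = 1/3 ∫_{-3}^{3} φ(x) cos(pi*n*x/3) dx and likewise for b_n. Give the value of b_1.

12/pi

b_1 = 1/3 ∫_{-3}^{3} φ(x) sin(pi*x/3) dx.
Integrating by parts (boundary term plus one more integral), an antiderivative of (2*x - 1) sin(pi*x/3) is -6*x*cos(pi*x/3)/pi + 18*sin(pi*x/3)/pi**2 + 3*cos(pi*x/3)/pi; evaluating from -3 to 3: ∫_{-3}^{3} (2*x - 1) sin(pi*x/3) dx = (15/pi) - (-21/pi) = 36/pi.
Hence b_1 = (1/3)·(36/pi) = 12/pi.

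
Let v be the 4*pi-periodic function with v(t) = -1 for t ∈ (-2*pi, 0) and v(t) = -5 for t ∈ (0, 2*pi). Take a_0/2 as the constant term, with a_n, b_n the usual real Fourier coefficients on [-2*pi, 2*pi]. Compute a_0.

-6

a_0 = (1/(2*pi)) ∫_{-2*pi}^{2*pi} v(t) dt = (1/(2*pi)) · (-12*pi) = -6.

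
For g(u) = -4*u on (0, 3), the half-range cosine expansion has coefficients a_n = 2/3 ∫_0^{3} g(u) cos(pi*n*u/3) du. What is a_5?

48/(25*pi**2)

a_5 = 2/3 ∫_0^{3} (-4*u) cos(5*pi*u/3) du.
Integrating by parts (boundary term plus one more integral), an antiderivative of (-4*u) cos(5*pi*u/3) is -12*u*sin(5*pi*u/3)/(5*pi) - 36*cos(5*pi*u/3)/(25*pi**2); evaluating from 0 to 3: ∫_{0}^{3} (-4*u) cos(5*pi*u/3) du = (36/(25*pi**2)) - (-36/(25*pi**2)) = 72/(25*pi**2).
Hence a_5 = (2/3)·(72/(25*pi**2)) = 48/(25*pi**2).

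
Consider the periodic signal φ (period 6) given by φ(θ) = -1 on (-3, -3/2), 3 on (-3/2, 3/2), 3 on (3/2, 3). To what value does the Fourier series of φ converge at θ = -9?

θ = -9 differs from θ = 3 by -2 full period(s), and the series is 6-periodic.
At θ = 3 the one-sided limits are φ(3^-) = 3 and φ(3^+) = -1.
By Dirichlet's theorem the series converges to their average, [(3) + (-1)]/2 = 1.

1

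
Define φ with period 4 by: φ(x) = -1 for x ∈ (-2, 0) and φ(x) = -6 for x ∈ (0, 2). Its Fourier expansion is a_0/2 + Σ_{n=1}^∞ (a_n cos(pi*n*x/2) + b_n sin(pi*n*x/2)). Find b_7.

-10/(7*pi)

b_7 = 1/2 ∫_{-2}^{2} φ(x) sin(7*pi*x/2) dx.
Split the integral at the breakpoints.
Directly, an antiderivative of (-1) sin(7*pi*x/2) is 2*cos(7*pi*x/2)/(7*pi); evaluating from -2 to 0: ∫_{-2}^{0} (-1) sin(7*pi*x/2) dx = (2/(7*pi)) - (-2/(7*pi)) = 4/(7*pi).
Directly, an antiderivative of (-6) sin(7*pi*x/2) is 12*cos(7*pi*x/2)/(7*pi); evaluating from 0 to 2: ∫_{0}^{2} (-6) sin(7*pi*x/2) dx = (-12/(7*pi)) - (12/(7*pi)) = -24/(7*pi).
Summing the pieces and multiplying by (1/2) gives b_7 = -10/(7*pi).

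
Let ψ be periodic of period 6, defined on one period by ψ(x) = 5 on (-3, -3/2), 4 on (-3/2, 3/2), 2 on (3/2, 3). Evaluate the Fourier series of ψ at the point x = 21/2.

x = 21/2 differs from x = -3/2 by 2 full period(s), and the series is 6-periodic.
At x = -3/2 the one-sided limits are ψ(-3/2^-) = 5 and ψ(-3/2^+) = 4.
By Dirichlet's theorem the series converges to their average, [(5) + (4)]/2 = 9/2.

9/2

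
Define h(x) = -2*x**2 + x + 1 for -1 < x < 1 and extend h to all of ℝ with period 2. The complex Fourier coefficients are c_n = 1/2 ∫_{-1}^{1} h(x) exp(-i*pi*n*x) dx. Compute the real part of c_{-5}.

4/(25*pi**2)

Since h is real-valued, Re(c_{-5}) = 1/2 ∫_{-1}^{1} h(x) cos(-5*pi*x) dx = a_{5}/2.
Integrating by parts twice (tabular method), an antiderivative of (-2*x**2 + x + 1) cos(-5*pi*x) is -2*x**2*sin(5*pi*x)/(5*pi) + x*sin(5*pi*x)/(5*pi) - 4*x*cos(5*pi*x)/(25*pi**2) + 4*sin(5*pi*x)/(125*pi**3) + sin(5*pi*x)/(5*pi) + cos(5*pi*x)/(25*pi**2); evaluating from -1 to 1: ∫_{-1}^{1} (-2*x**2 + x + 1) cos(-5*pi*x) dx = (3/(25*pi**2)) - (-1/(5*pi**2)) = 8/(25*pi**2).
Hence Re(c_{-5}) = (1/2)·(8/(25*pi**2)) = 4/(25*pi**2).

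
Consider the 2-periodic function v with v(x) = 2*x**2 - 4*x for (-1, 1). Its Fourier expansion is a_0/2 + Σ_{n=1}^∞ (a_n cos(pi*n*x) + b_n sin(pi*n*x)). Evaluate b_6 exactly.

b_6 = ∫_{-1}^{1} v(x) sin(6*pi*x) dx.
Integrating by parts twice (tabular method), an antiderivative of (2*x**2 - 4*x) sin(6*pi*x) is -x**2*cos(6*pi*x)/(3*pi) + x*sin(6*pi*x)/(9*pi**2) + 2*x*cos(6*pi*x)/(3*pi) - sin(6*pi*x)/(9*pi**2) + cos(6*pi*x)/(54*pi**3); evaluating from -1 to 1: ∫_{-1}^{1} (2*x**2 - 4*x) sin(6*pi*x) dx = ((1 + 18*pi**2)/(54*pi**3)) - ((1/54 - pi**2)/pi**3) = 4/(3*pi).
Hence b_6 = 4/(3*pi).

4/(3*pi)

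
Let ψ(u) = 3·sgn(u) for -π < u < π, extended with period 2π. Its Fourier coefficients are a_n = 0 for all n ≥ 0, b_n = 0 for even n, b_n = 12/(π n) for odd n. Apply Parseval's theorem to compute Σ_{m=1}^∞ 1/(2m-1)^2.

pi**2/8

Parseval: Σ b_n^2 = (1/π) ∫_{-π}^{π} ψ(u)^2 du = 18.
Only odd n contribute, with b_n^2 = 144/(π^2 n^2), so Σ_{m≥1} 1/(2m-1)^2 = π^2·(18)/144 = pi**2/8.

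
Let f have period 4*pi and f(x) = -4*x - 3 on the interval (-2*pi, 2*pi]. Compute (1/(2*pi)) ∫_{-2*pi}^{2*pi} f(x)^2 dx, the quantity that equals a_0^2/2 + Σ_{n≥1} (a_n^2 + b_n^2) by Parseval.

(1/(2*pi)) ∫_{-2*pi}^{2*pi} f(x)^2 dx = (1/(2*pi)) · (36*pi + 256*pi**3/3) = 18 + 128*pi**2/3.

18 + 128*pi**2/3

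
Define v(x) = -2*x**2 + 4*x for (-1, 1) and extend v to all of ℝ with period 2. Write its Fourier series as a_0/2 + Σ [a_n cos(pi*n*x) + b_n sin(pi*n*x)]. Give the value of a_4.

a_4 = ∫_{-1}^{1} v(x) cos(4*pi*x) dx.
Integrating by parts twice (tabular method), an antiderivative of (-2*x**2 + 4*x) cos(4*pi*x) is -x**2*sin(4*pi*x)/(2*pi) + x*sin(4*pi*x)/pi - x*cos(4*pi*x)/(4*pi**2) + sin(4*pi*x)/(16*pi**3) + cos(4*pi*x)/(4*pi**2); evaluating from -1 to 1: ∫_{-1}^{1} (-2*x**2 + 4*x) cos(4*pi*x) dx = (0) - (1/(2*pi**2)) = -1/(2*pi**2).
Hence a_4 = -1/(2*pi**2).

-1/(2*pi**2)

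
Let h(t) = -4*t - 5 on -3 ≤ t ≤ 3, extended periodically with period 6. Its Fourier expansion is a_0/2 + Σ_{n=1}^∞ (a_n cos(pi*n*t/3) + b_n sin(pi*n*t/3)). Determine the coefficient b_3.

b_3 = 1/3 ∫_{-3}^{3} h(t) sin(pi*t) dt.
Integrating by parts (boundary term plus one more integral), an antiderivative of (-4*t - 5) sin(pi*t) is 4*t*cos(pi*t)/pi - 4*sin(pi*t)/pi**2 + 5*cos(pi*t)/pi; evaluating from -3 to 3: ∫_{-3}^{3} (-4*t - 5) sin(pi*t) dt = (-17/pi) - (7/pi) = -24/pi.
Hence b_3 = (1/3)·(-24/pi) = -8/pi.

-8/pi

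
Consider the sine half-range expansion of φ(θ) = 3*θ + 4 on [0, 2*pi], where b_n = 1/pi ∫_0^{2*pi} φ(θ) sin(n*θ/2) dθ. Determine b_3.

b_3 = 1/pi ∫_0^{2*pi} (3*θ + 4) sin(3*θ/2) dθ.
Integrating by parts (boundary term plus one more integral), an antiderivative of (3*θ + 4) sin(3*θ/2) is -2*θ*cos(3*θ/2) + 4*sin(3*θ/2)/3 - 8*cos(3*θ/2)/3; evaluating from 0 to 2*pi: ∫_{0}^{2*pi} (3*θ + 4) sin(3*θ/2) dθ = (8/3 + 4*pi) - (-8/3) = 16/3 + 4*pi.
Hence b_3 = (1/pi)·(16/3 + 4*pi) = 16/(3*pi) + 4.

16/(3*pi) + 4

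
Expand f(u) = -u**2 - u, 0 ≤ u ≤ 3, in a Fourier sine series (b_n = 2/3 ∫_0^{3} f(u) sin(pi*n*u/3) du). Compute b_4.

6/pi

b_4 = 2/3 ∫_0^{3} (-u**2 - u) sin(4*pi*u/3) du.
Integrating by parts twice (tabular method), an antiderivative of (-u**2 - u) sin(4*pi*u/3) is 3*u**2*cos(4*pi*u/3)/(4*pi) - 9*u*sin(4*pi*u/3)/(8*pi**2) + 3*u*cos(4*pi*u/3)/(4*pi) - 9*sin(4*pi*u/3)/(16*pi**2) - 27*cos(4*pi*u/3)/(32*pi**3); evaluating from 0 to 3: ∫_{0}^{3} (-u**2 - u) sin(4*pi*u/3) du = (-27/(32*pi**3) + 9/pi) - (-27/(32*pi**3)) = 9/pi.
Hence b_4 = (2/3)·(9/pi) = 6/pi.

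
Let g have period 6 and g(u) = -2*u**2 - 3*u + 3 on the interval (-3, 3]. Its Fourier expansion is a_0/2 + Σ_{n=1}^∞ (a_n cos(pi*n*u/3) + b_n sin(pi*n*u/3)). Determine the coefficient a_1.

72/pi**2

a_1 = 1/3 ∫_{-3}^{3} g(u) cos(pi*u/3) du.
Integrating by parts twice (tabular method), an antiderivative of (-2*u**2 - 3*u + 3) cos(pi*u/3) is -6*u**2*sin(pi*u/3)/pi - 9*u*sin(pi*u/3)/pi - 36*u*cos(pi*u/3)/pi**2 + 9*sin(pi*u/3)/pi + 108*sin(pi*u/3)/pi**3 - 27*cos(pi*u/3)/pi**2; evaluating from -3 to 3: ∫_{-3}^{3} (-2*u**2 - 3*u + 3) cos(pi*u/3) du = (135/pi**2) - (-81/pi**2) = 216/pi**2.
Hence a_1 = (1/3)·(216/pi**2) = 72/pi**2.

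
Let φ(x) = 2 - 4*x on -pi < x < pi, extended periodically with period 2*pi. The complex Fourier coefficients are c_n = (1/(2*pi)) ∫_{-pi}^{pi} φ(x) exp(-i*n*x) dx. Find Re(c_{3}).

0

Since φ is real-valued, Re(c_{3}) = (1/(2*pi)) ∫_{-pi}^{pi} φ(x) cos(3*x) dx = a_{3}/2.
Integrating by parts (boundary term plus one more integral), an antiderivative of (2 - 4*x) cos(3*x) is -4*x*sin(3*x)/3 + 2*sin(3*x)/3 - 4*cos(3*x)/9; evaluating from -pi to pi: ∫_{-pi}^{pi} (2 - 4*x) cos(3*x) dx = (4/9) - (4/9) = 0.
Hence Re(c_{3}) = (1/(2*pi))·(0) = 0.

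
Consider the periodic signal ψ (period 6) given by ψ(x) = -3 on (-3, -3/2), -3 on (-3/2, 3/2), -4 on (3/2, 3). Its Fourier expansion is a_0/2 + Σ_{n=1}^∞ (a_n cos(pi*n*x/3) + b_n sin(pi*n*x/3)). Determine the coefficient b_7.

b_7 = 1/3 ∫_{-3}^{3} ψ(x) sin(7*pi*x/3) dx.
Split the integral at the breakpoints.
Directly, an antiderivative of (-3) sin(7*pi*x/3) is 9*cos(7*pi*x/3)/(7*pi); evaluating from -3 to -3/2: ∫_{-3}^{-3/2} (-3) sin(7*pi*x/3) dx = (0) - (-9/(7*pi)) = 9/(7*pi).
Directly, an antiderivative of (-3) sin(7*pi*x/3) is 9*cos(7*pi*x/3)/(7*pi); evaluating from -3/2 to 3/2: ∫_{-3/2}^{3/2} (-3) sin(7*pi*x/3) dx = (0) - (0) = 0.
Directly, an antiderivative of (-4) sin(7*pi*x/3) is 12*cos(7*pi*x/3)/(7*pi); evaluating from 3/2 to 3: ∫_{3/2}^{3} (-4) sin(7*pi*x/3) dx = (-12/(7*pi)) - (0) = -12/(7*pi).
Summing the pieces and multiplying by (1/3) gives b_7 = -1/(7*pi).

-1/(7*pi)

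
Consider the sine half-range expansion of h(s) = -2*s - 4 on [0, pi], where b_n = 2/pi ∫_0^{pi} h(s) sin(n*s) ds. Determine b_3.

4*(-4 - pi)/(3*pi)

b_3 = 2/pi ∫_0^{pi} (-2*s - 4) sin(3*s) ds.
Integrating by parts (boundary term plus one more integral), an antiderivative of (-2*s - 4) sin(3*s) is 2*s*cos(3*s)/3 - 2*sin(3*s)/9 + 4*cos(3*s)/3; evaluating from 0 to pi: ∫_{0}^{pi} (-2*s - 4) sin(3*s) ds = (-2*pi/3 - 4/3) - (4/3) = -8/3 - 2*pi/3.
Hence b_3 = (2/pi)·(-8/3 - 2*pi/3) = 4*(-4 - pi)/(3*pi).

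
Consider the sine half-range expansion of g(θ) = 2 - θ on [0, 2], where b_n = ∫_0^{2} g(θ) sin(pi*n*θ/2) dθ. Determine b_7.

b_7 = ∫_0^{2} (2 - θ) sin(7*pi*θ/2) dθ.
Integrating by parts (boundary term plus one more integral), an antiderivative of (2 - θ) sin(7*pi*θ/2) is 2*θ*cos(7*pi*θ/2)/(7*pi) - 4*sin(7*pi*θ/2)/(49*pi**2) - 4*cos(7*pi*θ/2)/(7*pi); evaluating from 0 to 2: ∫_{0}^{2} (2 - θ) sin(7*pi*θ/2) dθ = (0) - (-4/(7*pi)) = 4/(7*pi).
Hence b_7 = 4/(7*pi).

4/(7*pi)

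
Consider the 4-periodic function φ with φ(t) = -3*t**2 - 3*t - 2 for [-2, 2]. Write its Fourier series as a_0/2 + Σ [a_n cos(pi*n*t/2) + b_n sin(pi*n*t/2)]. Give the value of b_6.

2/pi

b_6 = 1/2 ∫_{-2}^{2} φ(t) sin(3*pi*t) dt.
Integrating by parts twice (tabular method), an antiderivative of (-3*t**2 - 3*t - 2) sin(3*pi*t) is t**2*cos(3*pi*t)/pi - 2*t*sin(3*pi*t)/(3*pi**2) + t*cos(3*pi*t)/pi - sin(3*pi*t)/(3*pi**2) - 2*cos(3*pi*t)/(9*pi**3) + 2*cos(3*pi*t)/(3*pi); evaluating from -2 to 2: ∫_{-2}^{2} (-3*t**2 - 3*t - 2) sin(3*pi*t) dt = (2*(-1 + 30*pi**2)/(9*pi**3)) - (2*(-1 + 12*pi**2)/(9*pi**3)) = 4/pi.
Hence b_6 = (1/2)·(4/pi) = 2/pi.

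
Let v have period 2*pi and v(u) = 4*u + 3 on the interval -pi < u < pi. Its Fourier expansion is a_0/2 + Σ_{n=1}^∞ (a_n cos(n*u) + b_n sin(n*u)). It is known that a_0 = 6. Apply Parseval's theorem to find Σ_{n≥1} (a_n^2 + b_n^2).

32*pi**2/3

Parseval: a_0^2/2 + Σ_{n≥1} (a_n^2+b_n^2) = 1/pi ∫_{-pi}^{pi} v(u)^2 du = 18 + 32*pi**2/3.
Subtract a_0^2/2 = 18: Σ (a_n^2+b_n^2) = 32*pi**2/3.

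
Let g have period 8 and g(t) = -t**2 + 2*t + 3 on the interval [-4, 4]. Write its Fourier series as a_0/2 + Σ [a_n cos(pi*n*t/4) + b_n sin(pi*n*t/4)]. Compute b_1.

b_1 = 1/4 ∫_{-4}^{4} g(t) sin(pi*t/4) dt.
Integrating by parts twice (tabular method), an antiderivative of (-t**2 + 2*t + 3) sin(pi*t/4) is 4*t**2*cos(pi*t/4)/pi - 32*t*sin(pi*t/4)/pi**2 - 8*t*cos(pi*t/4)/pi + 32*sin(pi*t/4)/pi**2 - 128*cos(pi*t/4)/pi**3 - 12*cos(pi*t/4)/pi; evaluating from -4 to 4: ∫_{-4}^{4} (-t**2 + 2*t + 3) sin(pi*t/4) dt = (-20/pi + 128/pi**3) - (-84/pi + 128/pi**3) = 64/pi.
Hence b_1 = (1/4)·(64/pi) = 16/pi.

16/pi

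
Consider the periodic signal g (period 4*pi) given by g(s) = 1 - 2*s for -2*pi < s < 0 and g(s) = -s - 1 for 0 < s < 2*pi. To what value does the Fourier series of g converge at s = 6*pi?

s = 6*pi differs from s = 2*pi by 1 full period(s), and the series is 4*pi-periodic.
At s = 2*pi the one-sided limits are g(2*pi^-) = -2*pi - 1 and g(2*pi^+) = 1 + 4*pi.
By Dirichlet's theorem the series converges to their average, [(-2*pi - 1) + (1 + 4*pi)]/2 = pi.

pi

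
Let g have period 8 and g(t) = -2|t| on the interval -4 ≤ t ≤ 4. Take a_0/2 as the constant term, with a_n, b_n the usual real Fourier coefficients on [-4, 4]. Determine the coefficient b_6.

0

b_6 = 1/4 ∫_{-4}^{4} g(t) sin(3*pi*t/2) dt.
g is even and sin(3*pi*t/2) is odd, so the integrand is odd over a symmetric interval and the integral vanishes.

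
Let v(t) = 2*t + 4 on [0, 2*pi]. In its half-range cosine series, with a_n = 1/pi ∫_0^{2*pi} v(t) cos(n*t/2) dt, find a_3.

-16/(9*pi)

a_3 = 1/pi ∫_0^{2*pi} (2*t + 4) cos(3*t/2) dt.
Integrating by parts (boundary term plus one more integral), an antiderivative of (2*t + 4) cos(3*t/2) is 4*t*sin(3*t/2)/3 + 8*sin(3*t/2)/3 + 8*cos(3*t/2)/9; evaluating from 0 to 2*pi: ∫_{0}^{2*pi} (2*t + 4) cos(3*t/2) dt = (-8/9) - (8/9) = -16/9.
Hence a_3 = (1/pi)·(-16/9) = -16/(9*pi).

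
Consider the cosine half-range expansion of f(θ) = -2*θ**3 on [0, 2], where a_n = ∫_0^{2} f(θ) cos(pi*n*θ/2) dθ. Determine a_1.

a_1 = ∫_0^{2} (-2*θ**3) cos(pi*θ/2) dθ.
Integrating by parts three times (tabular method), an antiderivative of (-2*θ**3) cos(pi*θ/2) is -4*θ**3*sin(pi*θ/2)/pi - 24*θ**2*cos(pi*θ/2)/pi**2 + 96*θ*sin(pi*θ/2)/pi**3 + 192*cos(pi*θ/2)/pi**4; evaluating from 0 to 2: ∫_{0}^{2} (-2*θ**3) cos(pi*θ/2) dθ = (96*(-2 + pi**2)/pi**4) - (192/pi**4) = 96*(-4 + pi**2)/pi**4.
Hence a_1 = 96*(-4 + pi**2)/pi**4.

96*(-4 + pi**2)/pi**4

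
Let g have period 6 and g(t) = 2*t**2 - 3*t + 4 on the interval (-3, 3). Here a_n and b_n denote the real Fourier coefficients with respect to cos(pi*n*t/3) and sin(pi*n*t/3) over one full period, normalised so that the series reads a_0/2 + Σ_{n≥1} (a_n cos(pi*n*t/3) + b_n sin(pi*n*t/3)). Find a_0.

20

a_0 = 1/3 ∫_{-3}^{3} g(t) dt = 1/3 · (60) = 20.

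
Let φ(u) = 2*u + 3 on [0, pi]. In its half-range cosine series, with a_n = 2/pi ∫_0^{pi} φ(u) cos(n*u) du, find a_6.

a_6 = 2/pi ∫_0^{pi} (2*u + 3) cos(6*u) du.
Integrating by parts (boundary term plus one more integral), an antiderivative of (2*u + 3) cos(6*u) is u*sin(6*u)/3 + sin(6*u)/2 + cos(6*u)/18; evaluating from 0 to pi: ∫_{0}^{pi} (2*u + 3) cos(6*u) du = (1/18) - (1/18) = 0.
Hence a_6 = (2/pi)·(0) = 0.

0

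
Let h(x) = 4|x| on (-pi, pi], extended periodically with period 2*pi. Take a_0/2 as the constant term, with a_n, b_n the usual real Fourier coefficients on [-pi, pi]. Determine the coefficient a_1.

a_1 = 1/pi ∫_{-pi}^{pi} h(x) cos(x) dx.
h is even and cos(x) is even, so the integrand is even and a_1 = 2/pi ∫_0^{pi} h(x) cos(x) dx.
Integrating by parts (boundary term plus one more integral), an antiderivative of (4*x) cos(x) is 4*x*sin(x) + 4*cos(x); evaluating from 0 to pi: ∫_{0}^{pi} (4*x) cos(x) dx = (-4) - (4) = -8.
Hence a_1 = (2/pi)·(-8) = -16/pi.

-16/pi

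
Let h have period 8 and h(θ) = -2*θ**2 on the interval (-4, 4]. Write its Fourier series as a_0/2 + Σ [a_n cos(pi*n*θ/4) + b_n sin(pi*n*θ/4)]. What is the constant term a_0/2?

a_0 = 1/4 ∫_{-4}^{4} h(θ) dθ = 1/4 · (-256/3) = -64/3.
So the constant term a_0/2 = -32/3.

-32/3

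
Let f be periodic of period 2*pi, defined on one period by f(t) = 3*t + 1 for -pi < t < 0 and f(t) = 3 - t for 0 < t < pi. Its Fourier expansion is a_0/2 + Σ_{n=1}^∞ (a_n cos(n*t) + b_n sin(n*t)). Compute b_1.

4/pi + 2

b_1 = 1/pi ∫_{-pi}^{pi} f(t) sin(t) dt.
Split the integral at the breakpoints.
Integrating by parts (boundary term plus one more integral), an antiderivative of (3*t + 1) sin(t) is -3*t*cos(t) + 3*sin(t) - cos(t); evaluating from -pi to 0: ∫_{-pi}^{0} (3*t + 1) sin(t) dt = (-1) - (1 - 3*pi) = -2 + 3*pi.
Integrating by parts (boundary term plus one more integral), an antiderivative of (3 - t) sin(t) is t*cos(t) - sin(t) - 3*cos(t); evaluating from 0 to pi: ∫_{0}^{pi} (3 - t) sin(t) dt = (3 - pi) - (-3) = 6 - pi.
Summing the pieces and multiplying by (1/pi) gives b_1 = 4/pi + 2.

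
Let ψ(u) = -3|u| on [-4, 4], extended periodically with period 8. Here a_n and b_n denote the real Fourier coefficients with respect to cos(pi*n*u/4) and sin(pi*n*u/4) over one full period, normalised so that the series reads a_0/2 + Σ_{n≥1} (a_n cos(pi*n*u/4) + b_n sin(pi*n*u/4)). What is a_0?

-12

a_0 = 1/4 ∫_{-4}^{4} ψ(u) du = 1/4 · (-48) = -12.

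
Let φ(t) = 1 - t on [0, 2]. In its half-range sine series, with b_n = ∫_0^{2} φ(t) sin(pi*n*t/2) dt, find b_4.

1/pi

b_4 = ∫_0^{2} (1 - t) sin(2*pi*t) dt.
Integrating by parts (boundary term plus one more integral), an antiderivative of (1 - t) sin(2*pi*t) is t*cos(2*pi*t)/(2*pi) - sin(2*pi*t)/(4*pi**2) - cos(2*pi*t)/(2*pi); evaluating from 0 to 2: ∫_{0}^{2} (1 - t) sin(2*pi*t) dt = (1/(2*pi)) - (-1/(2*pi)) = 1/pi.
Hence b_4 = 1/pi.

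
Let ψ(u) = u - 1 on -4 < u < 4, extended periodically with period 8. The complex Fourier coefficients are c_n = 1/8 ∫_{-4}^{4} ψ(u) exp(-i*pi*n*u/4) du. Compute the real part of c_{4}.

Since ψ is real-valued, Re(c_{4}) = 1/8 ∫_{-4}^{4} ψ(u) cos(pi*u) du = a_{4}/2.
Integrating by parts (boundary term plus one more integral), an antiderivative of (u - 1) cos(pi*u) is u*sin(pi*u)/pi - sin(pi*u)/pi + cos(pi*u)/pi**2; evaluating from -4 to 4: ∫_{-4}^{4} (u - 1) cos(pi*u) du = (pi**(-2)) - (pi**(-2)) = 0.
Hence Re(c_{4}) = (1/8)·(0) = 0.

0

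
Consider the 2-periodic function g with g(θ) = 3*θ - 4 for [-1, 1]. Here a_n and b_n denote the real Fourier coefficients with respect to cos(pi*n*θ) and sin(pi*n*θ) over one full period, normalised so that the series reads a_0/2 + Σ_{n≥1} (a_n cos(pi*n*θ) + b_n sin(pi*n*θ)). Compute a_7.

0

a_7 = ∫_{-1}^{1} g(θ) cos(7*pi*θ) dθ.
Integrating by parts (boundary term plus one more integral), an antiderivative of (3*θ - 4) cos(7*pi*θ) is 3*θ*sin(7*pi*θ)/(7*pi) - 4*sin(7*pi*θ)/(7*pi) + 3*cos(7*pi*θ)/(49*pi**2); evaluating from -1 to 1: ∫_{-1}^{1} (3*θ - 4) cos(7*pi*θ) dθ = (-3/(49*pi**2)) - (-3/(49*pi**2)) = 0.
Hence a_7 = 0.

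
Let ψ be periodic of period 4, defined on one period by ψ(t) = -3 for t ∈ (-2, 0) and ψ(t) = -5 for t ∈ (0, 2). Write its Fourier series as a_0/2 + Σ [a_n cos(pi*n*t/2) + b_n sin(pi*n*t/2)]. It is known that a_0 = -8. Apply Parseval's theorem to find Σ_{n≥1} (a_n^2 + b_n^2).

Parseval: a_0^2/2 + Σ_{n≥1} (a_n^2+b_n^2) = 1/2 ∫_{-2}^{2} ψ(t)^2 dt = 34.
Subtract a_0^2/2 = 32: Σ (a_n^2+b_n^2) = 2.

2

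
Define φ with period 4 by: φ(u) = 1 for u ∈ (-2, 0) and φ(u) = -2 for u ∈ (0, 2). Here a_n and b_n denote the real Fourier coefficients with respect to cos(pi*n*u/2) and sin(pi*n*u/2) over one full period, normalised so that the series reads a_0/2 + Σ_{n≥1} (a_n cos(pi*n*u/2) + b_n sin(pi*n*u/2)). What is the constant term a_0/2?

-1/2

a_0 = 1/2 ∫_{-2}^{2} φ(u) du = 1/2 · (-2) = -1.
So the constant term a_0/2 = -1/2.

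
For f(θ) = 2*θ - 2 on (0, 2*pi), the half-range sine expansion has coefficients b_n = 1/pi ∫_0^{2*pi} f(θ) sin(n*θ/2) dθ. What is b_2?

b_2 = 1/pi ∫_0^{2*pi} (2*θ - 2) sin(θ) dθ.
Integrating by parts (boundary term plus one more integral), an antiderivative of (2*θ - 2) sin(θ) is -2*θ*cos(θ) + 2*sin(θ) + 2*cos(θ); evaluating from 0 to 2*pi: ∫_{0}^{2*pi} (2*θ - 2) sin(θ) dθ = (2 - 4*pi) - (2) = -4*pi.
Hence b_2 = (1/pi)·(-4*pi) = -4.

-4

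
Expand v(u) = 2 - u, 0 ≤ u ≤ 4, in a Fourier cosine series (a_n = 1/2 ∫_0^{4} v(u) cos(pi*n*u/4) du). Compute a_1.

a_1 = 1/2 ∫_0^{4} (2 - u) cos(pi*u/4) du.
Integrating by parts (boundary term plus one more integral), an antiderivative of (2 - u) cos(pi*u/4) is -4*u*sin(pi*u/4)/pi + 8*sin(pi*u/4)/pi - 16*cos(pi*u/4)/pi**2; evaluating from 0 to 4: ∫_{0}^{4} (2 - u) cos(pi*u/4) du = (16/pi**2) - (-16/pi**2) = 32/pi**2.
Hence a_1 = (1/2)·(32/pi**2) = 16/pi**2.

16/pi**2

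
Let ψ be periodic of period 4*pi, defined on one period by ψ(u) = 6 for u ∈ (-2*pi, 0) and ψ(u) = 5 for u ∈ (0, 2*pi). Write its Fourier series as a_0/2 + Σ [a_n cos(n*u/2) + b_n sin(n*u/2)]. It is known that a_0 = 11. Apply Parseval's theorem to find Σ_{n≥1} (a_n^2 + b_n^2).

Parseval: a_0^2/2 + Σ_{n≥1} (a_n^2+b_n^2) = (1/(2*pi)) ∫_{-2*pi}^{2*pi} ψ(u)^2 du = 61.
Subtract a_0^2/2 = 121/2: Σ (a_n^2+b_n^2) = 1/2.

1/2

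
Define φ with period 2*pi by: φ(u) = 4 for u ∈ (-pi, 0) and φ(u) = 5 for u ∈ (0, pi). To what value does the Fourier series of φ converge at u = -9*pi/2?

4

u = -9*pi/2 differs from u = -pi/2 by -2 full period(s), and the series is 2*pi-periodic.
φ is continuous at u = -pi/2 with value 4, so the series converges to 4 there.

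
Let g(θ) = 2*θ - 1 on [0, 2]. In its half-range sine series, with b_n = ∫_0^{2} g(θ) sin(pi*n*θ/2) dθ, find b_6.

-4/(3*pi)

b_6 = ∫_0^{2} (2*θ - 1) sin(3*pi*θ) dθ.
Integrating by parts (boundary term plus one more integral), an antiderivative of (2*θ - 1) sin(3*pi*θ) is -2*θ*cos(3*pi*θ)/(3*pi) + 2*sin(3*pi*θ)/(9*pi**2) + cos(3*pi*θ)/(3*pi); evaluating from 0 to 2: ∫_{0}^{2} (2*θ - 1) sin(3*pi*θ) dθ = (-1/pi) - (1/(3*pi)) = -4/(3*pi).
Hence b_6 = -4/(3*pi).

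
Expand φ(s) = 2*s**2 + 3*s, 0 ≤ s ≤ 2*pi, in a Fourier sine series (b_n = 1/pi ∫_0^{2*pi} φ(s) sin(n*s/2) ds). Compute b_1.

b_1 = 1/pi ∫_0^{2*pi} (2*s**2 + 3*s) sin(s/2) ds.
Integrating by parts twice (tabular method), an antiderivative of (2*s**2 + 3*s) sin(s/2) is -4*s**2*cos(s/2) + 16*s*sin(s/2) - 6*s*cos(s/2) + 12*sin(s/2) + 32*cos(s/2); evaluating from 0 to 2*pi: ∫_{0}^{2*pi} (2*s**2 + 3*s) sin(s/2) ds = (-32 + 12*pi + 16*pi**2) - (32) = -64 + 12*pi + 16*pi**2.
Hence b_1 = (1/pi)·(-64 + 12*pi + 16*pi**2) = -64/pi + 12 + 16*pi.

-64/pi + 12 + 16*pi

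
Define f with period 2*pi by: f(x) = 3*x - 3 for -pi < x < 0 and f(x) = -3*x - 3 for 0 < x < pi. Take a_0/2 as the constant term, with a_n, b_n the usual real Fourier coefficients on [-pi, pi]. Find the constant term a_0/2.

a_0 = 1/pi ∫_{-pi}^{pi} f(x) dx = 1/pi · (-3*pi*(2 + pi)) = -3*pi - 6.
So the constant term a_0/2 = -3*pi/2 - 3.

-3*pi/2 - 3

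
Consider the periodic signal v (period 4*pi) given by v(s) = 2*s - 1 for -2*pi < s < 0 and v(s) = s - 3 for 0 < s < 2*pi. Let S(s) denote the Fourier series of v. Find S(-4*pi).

s = -4*pi differs from s = 0 by -1 full period(s), and the series is 4*pi-periodic.
At s = 0 the one-sided limits are v(0^-) = -1 and v(0^+) = -3.
By Dirichlet's theorem the series converges to their average, [(-1) + (-3)]/2 = -2.

-2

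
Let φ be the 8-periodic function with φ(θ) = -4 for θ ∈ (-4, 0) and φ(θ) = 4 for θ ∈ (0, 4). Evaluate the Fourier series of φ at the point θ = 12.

θ = 12 differs from θ = 4 by 1 full period(s), and the series is 8-periodic.
At θ = 4 the one-sided limits are φ(4^-) = 4 and φ(4^+) = -4.
By Dirichlet's theorem the series converges to their average, [(4) + (-4)]/2 = 0.

0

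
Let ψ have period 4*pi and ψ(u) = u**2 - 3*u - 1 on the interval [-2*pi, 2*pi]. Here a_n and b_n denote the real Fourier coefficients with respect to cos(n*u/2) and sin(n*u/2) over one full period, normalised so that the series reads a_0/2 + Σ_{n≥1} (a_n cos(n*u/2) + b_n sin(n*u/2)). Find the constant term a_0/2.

-1 + 4*pi**2/3

a_0 = (1/(2*pi)) ∫_{-2*pi}^{2*pi} ψ(u) du = (1/(2*pi)) · (-4*pi + 16*pi**3/3) = -2 + 8*pi**2/3.
So the constant term a_0/2 = -1 + 4*pi**2/3.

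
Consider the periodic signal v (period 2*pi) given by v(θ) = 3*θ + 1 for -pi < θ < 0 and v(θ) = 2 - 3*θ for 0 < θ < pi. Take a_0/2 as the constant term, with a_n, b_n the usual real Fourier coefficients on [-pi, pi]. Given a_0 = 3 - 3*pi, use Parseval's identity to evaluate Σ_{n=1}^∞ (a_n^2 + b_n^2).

1/2 + 3*pi**2/2

Parseval: a_0^2/2 + Σ_{n≥1} (a_n^2+b_n^2) = 1/pi ∫_{-pi}^{pi} v(θ)^2 dθ = -9*pi + 5 + 6*pi**2.
Subtract a_0^2/2 = 9*(1 - pi)**2/2: Σ (a_n^2+b_n^2) = 1/2 + 3*pi**2/2.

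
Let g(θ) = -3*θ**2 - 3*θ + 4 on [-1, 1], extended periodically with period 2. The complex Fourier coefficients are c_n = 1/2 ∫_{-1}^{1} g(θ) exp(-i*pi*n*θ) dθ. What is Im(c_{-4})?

Since g is real-valued, Im(c_{-4}) = -1/2 ∫_{-1}^{1} g(θ) sin(-4*pi*θ) dθ = b_{4}/2.
Integrating by parts twice (tabular method), an antiderivative of (-3*θ**2 - 3*θ + 4) sin(-4*pi*θ) is -3*θ**2*cos(4*pi*θ)/(4*pi) + 3*θ*sin(4*pi*θ)/(8*pi**2) - 3*θ*cos(4*pi*θ)/(4*pi) + 3*sin(4*pi*θ)/(16*pi**2) + 3*cos(4*pi*θ)/(32*pi**3) + cos(4*pi*θ)/pi; evaluating from -1 to 1: ∫_{-1}^{1} (-3*θ**2 - 3*θ + 4) sin(-4*pi*θ) dθ = ((3 - 16*pi**2)/(32*pi**3)) - ((3/32 + pi**2)/pi**3) = -3/(2*pi).
Hence Im(c_{-4}) = (-1/2)·(-3/(2*pi)) = 3/(4*pi).

3/(4*pi)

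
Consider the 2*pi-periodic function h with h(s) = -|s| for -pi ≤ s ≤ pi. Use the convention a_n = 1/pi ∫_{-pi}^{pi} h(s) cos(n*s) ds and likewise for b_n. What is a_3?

a_3 = 1/pi ∫_{-pi}^{pi} h(s) cos(3*s) ds.
h is even and cos(3*s) is even, so the integrand is even and a_3 = 2/pi ∫_0^{pi} h(s) cos(3*s) ds.
Integrating by parts (boundary term plus one more integral), an antiderivative of (-s) cos(3*s) is -s*sin(3*s)/3 - cos(3*s)/9; evaluating from 0 to pi: ∫_{0}^{pi} (-s) cos(3*s) ds = (1/9) - (-1/9) = 2/9.
Hence a_3 = (2/pi)·(2/9) = 4/(9*pi).

4/(9*pi)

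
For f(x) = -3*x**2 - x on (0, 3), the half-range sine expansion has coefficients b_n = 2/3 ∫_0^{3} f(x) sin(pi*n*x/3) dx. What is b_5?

b_5 = 2/3 ∫_0^{3} (-3*x**2 - x) sin(5*pi*x/3) dx.
Integrating by parts twice (tabular method), an antiderivative of (-3*x**2 - x) sin(5*pi*x/3) is 9*x**2*cos(5*pi*x/3)/(5*pi) - 54*x*sin(5*pi*x/3)/(25*pi**2) + 3*x*cos(5*pi*x/3)/(5*pi) - 9*sin(5*pi*x/3)/(25*pi**2) - 162*cos(5*pi*x/3)/(125*pi**3); evaluating from 0 to 3: ∫_{0}^{3} (-3*x**2 - x) sin(5*pi*x/3) dx = (-18/pi + 162/(125*pi**3)) - (-162/(125*pi**3)) = -18/pi + 324/(125*pi**3).
Hence b_5 = (2/3)·(-18/pi + 324/(125*pi**3)) = -12/pi + 216/(125*pi**3).

-12/pi + 216/(125*pi**3)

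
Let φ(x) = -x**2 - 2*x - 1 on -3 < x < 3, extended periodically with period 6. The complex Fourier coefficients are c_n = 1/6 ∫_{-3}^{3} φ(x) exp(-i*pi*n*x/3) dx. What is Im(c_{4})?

Since φ is real-valued, Im(c_{4}) = -1/6 ∫_{-3}^{3} φ(x) sin(4*pi*x/3) dx = -b_{4}/2.
Integrating by parts twice (tabular method), an antiderivative of (-x**2 - 2*x - 1) sin(4*pi*x/3) is 3*x**2*cos(4*pi*x/3)/(4*pi) - 9*x*sin(4*pi*x/3)/(8*pi**2) + 3*x*cos(4*pi*x/3)/(2*pi) - 9*sin(4*pi*x/3)/(8*pi**2) - 27*cos(4*pi*x/3)/(32*pi**3) + 3*cos(4*pi*x/3)/(4*pi); evaluating from -3 to 3: ∫_{-3}^{3} (-x**2 - 2*x - 1) sin(4*pi*x/3) dx = (-27/(32*pi**3) + 12/pi) - (-27/(32*pi**3) + 3/pi) = 9/pi.
Hence Im(c_{4}) = (-1/6)·(9/pi) = -3/(2*pi).

-3/(2*pi)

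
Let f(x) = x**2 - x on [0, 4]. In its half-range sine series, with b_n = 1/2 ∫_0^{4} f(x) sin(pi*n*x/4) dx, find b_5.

b_5 = 1/2 ∫_0^{4} (x**2 - x) sin(5*pi*x/4) dx.
Integrating by parts twice (tabular method), an antiderivative of (x**2 - x) sin(5*pi*x/4) is -4*x**2*cos(5*pi*x/4)/(5*pi) + 32*x*sin(5*pi*x/4)/(25*pi**2) + 4*x*cos(5*pi*x/4)/(5*pi) - 16*sin(5*pi*x/4)/(25*pi**2) + 128*cos(5*pi*x/4)/(125*pi**3); evaluating from 0 to 4: ∫_{0}^{4} (x**2 - x) sin(5*pi*x/4) dx = (16*(-8 + 75*pi**2)/(125*pi**3)) - (128/(125*pi**3)) = 16*(-16 + 75*pi**2)/(125*pi**3).
Hence b_5 = (1/2)·(16*(-16 + 75*pi**2)/(125*pi**3)) = 8*(-16 + 75*pi**2)/(125*pi**3).

8*(-16 + 75*pi**2)/(125*pi**3)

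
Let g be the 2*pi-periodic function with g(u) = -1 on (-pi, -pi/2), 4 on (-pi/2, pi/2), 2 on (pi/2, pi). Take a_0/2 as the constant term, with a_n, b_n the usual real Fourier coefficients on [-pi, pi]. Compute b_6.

b_6 = 1/pi ∫_{-pi}^{pi} g(u) sin(6*u) du.
Split the integral at the breakpoints.
Directly, an antiderivative of (-1) sin(6*u) is cos(6*u)/6; evaluating from -pi to -pi/2: ∫_{-pi}^{-pi/2} (-1) sin(6*u) du = (-1/6) - (1/6) = -1/3.
Directly, an antiderivative of (4) sin(6*u) is -2*cos(6*u)/3; evaluating from -pi/2 to pi/2: ∫_{-pi/2}^{pi/2} (4) sin(6*u) du = (2/3) - (2/3) = 0.
Directly, an antiderivative of (2) sin(6*u) is -cos(6*u)/3; evaluating from pi/2 to pi: ∫_{pi/2}^{pi} (2) sin(6*u) du = (-1/3) - (1/3) = -2/3.
Summing the pieces and multiplying by (1/pi) gives b_6 = -1/pi.

-1/pi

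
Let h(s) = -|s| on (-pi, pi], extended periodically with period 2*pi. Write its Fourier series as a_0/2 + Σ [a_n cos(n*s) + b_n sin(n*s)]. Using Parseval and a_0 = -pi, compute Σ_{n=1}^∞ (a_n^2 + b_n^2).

pi**2/6

Parseval: a_0^2/2 + Σ_{n≥1} (a_n^2+b_n^2) = 1/pi ∫_{-pi}^{pi} h(s)^2 ds = 2*pi**2/3.
Subtract a_0^2/2 = pi**2/2: Σ (a_n^2+b_n^2) = pi**2/6.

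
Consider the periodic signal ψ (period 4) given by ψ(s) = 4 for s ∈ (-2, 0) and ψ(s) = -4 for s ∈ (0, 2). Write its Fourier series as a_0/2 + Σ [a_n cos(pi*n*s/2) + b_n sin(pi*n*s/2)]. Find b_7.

b_7 = 1/2 ∫_{-2}^{2} ψ(s) sin(7*pi*s/2) ds.
ψ is odd and sin(7*pi*s/2) is odd, so the integrand is even and b_7 = ∫_0^{2} ψ(s) sin(7*pi*s/2) ds.
Directly, an antiderivative of (-4) sin(7*pi*s/2) is 8*cos(7*pi*s/2)/(7*pi); evaluating from 0 to 2: ∫_{0}^{2} (-4) sin(7*pi*s/2) ds = (-8/(7*pi)) - (8/(7*pi)) = -16/(7*pi).
Hence b_7 = -16/(7*pi).

-16/(7*pi)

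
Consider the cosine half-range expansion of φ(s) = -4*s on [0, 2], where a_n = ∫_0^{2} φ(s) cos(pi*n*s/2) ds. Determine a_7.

32/(49*pi**2)

a_7 = ∫_0^{2} (-4*s) cos(7*pi*s/2) ds.
Integrating by parts (boundary term plus one more integral), an antiderivative of (-4*s) cos(7*pi*s/2) is -8*s*sin(7*pi*s/2)/(7*pi) - 16*cos(7*pi*s/2)/(49*pi**2); evaluating from 0 to 2: ∫_{0}^{2} (-4*s) cos(7*pi*s/2) ds = (16/(49*pi**2)) - (-16/(49*pi**2)) = 32/(49*pi**2).
Hence a_7 = 32/(49*pi**2).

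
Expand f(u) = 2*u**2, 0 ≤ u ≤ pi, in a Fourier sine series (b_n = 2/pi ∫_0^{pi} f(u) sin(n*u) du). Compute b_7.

4*(-4 + 49*pi**2)/(343*pi)

b_7 = 2/pi ∫_0^{pi} (2*u**2) sin(7*u) du.
Integrating by parts twice (tabular method), an antiderivative of (2*u**2) sin(7*u) is -2*u**2*cos(7*u)/7 + 4*u*sin(7*u)/49 + 4*cos(7*u)/343; evaluating from 0 to pi: ∫_{0}^{pi} (2*u**2) sin(7*u) du = (-4/343 + 2*pi**2/7) - (4/343) = -8/343 + 2*pi**2/7.
Hence b_7 = (2/pi)·(-8/343 + 2*pi**2/7) = 4*(-4 + 49*pi**2)/(343*pi).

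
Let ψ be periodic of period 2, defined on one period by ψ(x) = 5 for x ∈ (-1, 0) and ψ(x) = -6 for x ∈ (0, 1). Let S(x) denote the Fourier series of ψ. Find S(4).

-1/2

x = 4 differs from x = 0 by 2 full period(s), and the series is 2-periodic.
At x = 0 the one-sided limits are ψ(0^-) = 5 and ψ(0^+) = -6.
By Dirichlet's theorem the series converges to their average, [(5) + (-6)]/2 = -1/2.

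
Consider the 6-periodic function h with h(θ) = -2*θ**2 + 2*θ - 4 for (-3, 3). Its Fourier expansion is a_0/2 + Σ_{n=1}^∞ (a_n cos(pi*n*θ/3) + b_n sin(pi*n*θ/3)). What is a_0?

a_0 = 1/3 ∫_{-3}^{3} h(θ) dθ = 1/3 · (-60) = -20.

-20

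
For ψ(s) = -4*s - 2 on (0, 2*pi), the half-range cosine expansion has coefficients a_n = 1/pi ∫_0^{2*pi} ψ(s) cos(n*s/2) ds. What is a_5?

32/(25*pi)

a_5 = 1/pi ∫_0^{2*pi} (-4*s - 2) cos(5*s/2) ds.
Integrating by parts (boundary term plus one more integral), an antiderivative of (-4*s - 2) cos(5*s/2) is -8*s*sin(5*s/2)/5 - 4*sin(5*s/2)/5 - 16*cos(5*s/2)/25; evaluating from 0 to 2*pi: ∫_{0}^{2*pi} (-4*s - 2) cos(5*s/2) ds = (16/25) - (-16/25) = 32/25.
Hence a_5 = (1/pi)·(32/25) = 32/(25*pi).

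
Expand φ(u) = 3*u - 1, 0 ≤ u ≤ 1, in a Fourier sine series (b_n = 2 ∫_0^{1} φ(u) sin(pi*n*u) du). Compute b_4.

b_4 = 2 ∫_0^{1} (3*u - 1) sin(4*pi*u) du.
Integrating by parts (boundary term plus one more integral), an antiderivative of (3*u - 1) sin(4*pi*u) is -3*u*cos(4*pi*u)/(4*pi) + 3*sin(4*pi*u)/(16*pi**2) + cos(4*pi*u)/(4*pi); evaluating from 0 to 1: ∫_{0}^{1} (3*u - 1) sin(4*pi*u) du = (-1/(2*pi)) - (1/(4*pi)) = -3/(4*pi).
Hence b_4 = 2·(-3/(4*pi)) = -3/(2*pi).

-3/(2*pi)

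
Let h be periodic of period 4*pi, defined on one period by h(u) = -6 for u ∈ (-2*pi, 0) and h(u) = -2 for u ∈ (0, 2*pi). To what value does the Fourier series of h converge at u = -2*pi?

At u = -2*pi the one-sided limits are h(-2*pi^-) = -2 and h(-2*pi^+) = -6.
By Dirichlet's theorem the series converges to their average, [(-2) + (-6)]/2 = -4.

-4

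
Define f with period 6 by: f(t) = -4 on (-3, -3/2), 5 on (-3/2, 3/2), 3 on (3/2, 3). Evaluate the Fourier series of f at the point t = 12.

t = 12 differs from t = 0 by 2 full period(s), and the series is 6-periodic.
f is continuous at t = 0 with value 5, so the series converges to 5 there.

5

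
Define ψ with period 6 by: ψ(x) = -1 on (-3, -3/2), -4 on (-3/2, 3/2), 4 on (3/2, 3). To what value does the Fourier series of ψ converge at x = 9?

x = 9 differs from x = 3 by 1 full period(s), and the series is 6-periodic.
At x = 3 the one-sided limits are ψ(3^-) = 4 and ψ(3^+) = -1.
By Dirichlet's theorem the series converges to their average, [(4) + (-1)]/2 = 3/2.

3/2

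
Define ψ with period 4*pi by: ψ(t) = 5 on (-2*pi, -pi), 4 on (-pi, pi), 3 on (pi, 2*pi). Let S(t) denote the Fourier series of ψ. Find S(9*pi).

7/2

t = 9*pi differs from t = pi by 2 full period(s), and the series is 4*pi-periodic.
At t = pi the one-sided limits are ψ(pi^-) = 4 and ψ(pi^+) = 3.
By Dirichlet's theorem the series converges to their average, [(4) + (3)]/2 = 7/2.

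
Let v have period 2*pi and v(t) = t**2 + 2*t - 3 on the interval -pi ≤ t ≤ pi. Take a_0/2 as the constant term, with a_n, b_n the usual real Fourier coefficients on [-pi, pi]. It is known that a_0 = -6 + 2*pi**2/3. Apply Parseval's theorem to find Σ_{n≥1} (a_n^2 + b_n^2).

Parseval: a_0^2/2 + Σ_{n≥1} (a_n^2+b_n^2) = 1/pi ∫_{-pi}^{pi} v(t)^2 dt = -4*pi**2/3 + 18 + 2*pi**4/5.
Subtract a_0^2/2 = 2*(9 - pi**2)**2/9: Σ (a_n^2+b_n^2) = 8*pi**2*(pi**2 + 15)/45.

8*pi**2*(pi**2 + 15)/45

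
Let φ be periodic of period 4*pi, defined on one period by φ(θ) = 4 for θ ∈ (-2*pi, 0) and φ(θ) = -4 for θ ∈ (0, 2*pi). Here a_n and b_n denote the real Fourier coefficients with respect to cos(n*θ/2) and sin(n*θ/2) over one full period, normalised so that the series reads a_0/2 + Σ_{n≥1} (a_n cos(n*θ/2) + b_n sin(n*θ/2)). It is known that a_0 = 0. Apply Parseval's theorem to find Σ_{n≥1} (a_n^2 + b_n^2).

32

Parseval: a_0^2/2 + Σ_{n≥1} (a_n^2+b_n^2) = (1/(2*pi)) ∫_{-2*pi}^{2*pi} φ(θ)^2 dθ = 32.
Subtract a_0^2/2 = 0: Σ (a_n^2+b_n^2) = 32.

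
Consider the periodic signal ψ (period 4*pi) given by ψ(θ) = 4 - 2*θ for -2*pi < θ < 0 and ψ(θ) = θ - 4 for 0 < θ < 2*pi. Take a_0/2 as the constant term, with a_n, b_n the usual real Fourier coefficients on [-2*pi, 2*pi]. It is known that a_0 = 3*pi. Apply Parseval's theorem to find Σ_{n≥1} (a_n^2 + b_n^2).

13*pi**2/6 + 8*pi + 32

Parseval: a_0^2/2 + Σ_{n≥1} (a_n^2+b_n^2) = (1/(2*pi)) ∫_{-2*pi}^{2*pi} ψ(θ)^2 dθ = 8*pi + 32 + 20*pi**2/3.
Subtract a_0^2/2 = 9*pi**2/2: Σ (a_n^2+b_n^2) = 13*pi**2/6 + 8*pi + 32.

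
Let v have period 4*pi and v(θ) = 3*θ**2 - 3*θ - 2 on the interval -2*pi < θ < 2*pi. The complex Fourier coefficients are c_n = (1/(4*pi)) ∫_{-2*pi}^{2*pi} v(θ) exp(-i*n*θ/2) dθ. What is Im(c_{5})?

6/5

Since v is real-valued, Im(c_{5}) = -(1/(4*pi)) ∫_{-2*pi}^{2*pi} v(θ) sin(5*θ/2) dθ = -b_{5}/2.
Integrating by parts twice (tabular method), an antiderivative of (3*θ**2 - 3*θ - 2) sin(5*θ/2) is -6*θ**2*cos(5*θ/2)/5 + 24*θ*sin(5*θ/2)/25 + 6*θ*cos(5*θ/2)/5 - 12*sin(5*θ/2)/25 + 148*cos(5*θ/2)/125; evaluating from -2*pi to 2*pi: ∫_{-2*pi}^{2*pi} (3*θ**2 - 3*θ - 2) sin(5*θ/2) dθ = (-12*pi/5 - 148/125 + 24*pi**2/5) - (-148/125 + 12*pi/5 + 24*pi**2/5) = -24*pi/5.
Hence Im(c_{5}) = (-1/(4*pi))·(-24*pi/5) = 6/5.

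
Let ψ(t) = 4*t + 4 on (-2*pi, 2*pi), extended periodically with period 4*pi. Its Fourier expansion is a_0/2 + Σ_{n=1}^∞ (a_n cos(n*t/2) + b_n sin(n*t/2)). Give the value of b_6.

b_6 = (1/(2*pi)) ∫_{-2*pi}^{2*pi} ψ(t) sin(3*t) dt.
Integrating by parts (boundary term plus one more integral), an antiderivative of (4*t + 4) sin(3*t) is -4*t*cos(3*t)/3 + 4*sin(3*t)/9 - 4*cos(3*t)/3; evaluating from -2*pi to 2*pi: ∫_{-2*pi}^{2*pi} (4*t + 4) sin(3*t) dt = (-8*pi/3 - 4/3) - (-4/3 + 8*pi/3) = -16*pi/3.
Hence b_6 = (1/(2*pi))·(-16*pi/3) = -8/3.

-8/3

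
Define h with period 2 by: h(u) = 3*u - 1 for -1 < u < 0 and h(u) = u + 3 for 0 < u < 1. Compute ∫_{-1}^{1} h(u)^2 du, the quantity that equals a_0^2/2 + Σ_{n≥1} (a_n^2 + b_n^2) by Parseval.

58/3

∫_{-1}^{1} h(u)^2 du = 58/3.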